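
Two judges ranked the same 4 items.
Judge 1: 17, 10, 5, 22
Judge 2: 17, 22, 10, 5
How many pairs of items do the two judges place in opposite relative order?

2

Assign each item its position (1..4) in the first ordering, then rewrite the second ordering as that position sequence:
positions: 17→1, 10→2, 5→3, 22→4
second ordering as positions: [1, 4, 2, 3]
Discordant pairs = inversions in this position sequence.
1: 0
4: 2, 3 → 2
2: 0
3: 0
Total: 0 + 2 + 0 + 0 = 2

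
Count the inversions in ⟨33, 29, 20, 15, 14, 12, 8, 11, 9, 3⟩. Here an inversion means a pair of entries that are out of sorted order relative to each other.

43 inversions

Sweep left to right; for each value list the smaller values that follow it:
33 → 29, 20, 15, 14, 12, 8, 11, 9, 3 → 9
29 → 20, 15, 14, 12, 8, 11, 9, 3 → 8
20 → 15, 14, 12, 8, 11, 9, 3 → 7
15 → 14, 12, 8, 11, 9, 3 → 6
14 → 12, 8, 11, 9, 3 → 5
12 → 8, 11, 9, 3 → 4
8 → 3 → 1
11 → 9, 3 → 2
9 → 3 → 1
3 → none → 0
Sum: 9 + 8 + 7 + 6 + 5 + 4 + 1 + 2 + 1 + 0 = 43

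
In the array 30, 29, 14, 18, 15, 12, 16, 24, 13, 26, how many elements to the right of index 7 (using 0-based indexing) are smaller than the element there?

The element at index 7 is 24.
Elements after it: 13, 26
Those smaller than 24: 13

1 such element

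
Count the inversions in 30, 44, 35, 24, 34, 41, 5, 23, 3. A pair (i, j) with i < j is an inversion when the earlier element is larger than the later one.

27 inversions

Count, for each position, how many later elements it exceeds:
30 → 24, 5, 23, 3 → 4
44 → 35, 24, 34, 41, 5, 23, 3 → 7
35 → 24, 34, 5, 23, 3 → 5
24 → 5, 23, 3 → 3
34 → 5, 23, 3 → 3
41 → 5, 23, 3 → 3
5 → 3 → 1
23 → 3 → 1
3 → none → 0
Sum: 4 + 7 + 5 + 3 + 3 + 3 + 1 + 1 + 0 = 27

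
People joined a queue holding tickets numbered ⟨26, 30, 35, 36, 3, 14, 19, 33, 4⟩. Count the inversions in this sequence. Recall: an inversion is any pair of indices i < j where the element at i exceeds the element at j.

Element-by-element contributions:
26 → 3, 14, 19, 4 → 4
30 → 3, 14, 19, 4 → 4
35 → 3, 14, 19, 33, 4 → 5
36 → 3, 14, 19, 33, 4 → 5
3 → none → 0
14 → 4 → 1
19 → 4 → 1
33 → 4 → 1
4 → none → 0
Sum: 4 + 4 + 5 + 5 + 0 + 1 + 1 + 1 + 0 = 21

21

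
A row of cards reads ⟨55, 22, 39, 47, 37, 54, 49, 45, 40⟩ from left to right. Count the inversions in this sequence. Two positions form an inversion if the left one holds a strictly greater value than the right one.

Element-by-element contributions:
55: 8
22: 0
39: 1
47: 3
37: 0
54: 3
49: 2
45: 1
40: 0
Sum: 8 + 0 + 1 + 3 + 0 + 3 + 2 + 1 + 0 = 18

18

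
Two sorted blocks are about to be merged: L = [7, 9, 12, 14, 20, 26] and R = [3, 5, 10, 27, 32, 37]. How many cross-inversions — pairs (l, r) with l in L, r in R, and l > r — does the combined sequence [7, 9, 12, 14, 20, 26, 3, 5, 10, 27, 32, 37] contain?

16

Take each right-half value and tally the left-half values above it:
r = 3: 7, 9, 12, 14, 20, 26 → 6
r = 5: 7, 9, 12, 14, 20, 26 → 6
r = 10: 12, 14, 20, 26 → 4
r = 27: none → 0
r = 32: none → 0
r = 37: none → 0
Cross-inversions: 6 + 6 + 4 + 0 + 0 + 0 = 16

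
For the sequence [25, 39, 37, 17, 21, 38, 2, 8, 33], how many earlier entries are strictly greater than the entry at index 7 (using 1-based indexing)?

The element at index 7 is 2.
Elements before it: 25, 39, 37, 17, 21, 38
Those larger than 2: 25, 39, 37, 17, 21, 38

6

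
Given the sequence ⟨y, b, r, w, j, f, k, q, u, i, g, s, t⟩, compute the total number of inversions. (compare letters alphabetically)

39

For each element, count later entries that are smaller:
y: 12
b: 0
r: 6
w: 9
j: 3
f: 0
k: 2
q: 2
u: 4
i: 1
g: 0
s: 0
t: 0
Sum: 12 + 0 + 6 + 9 + 3 + 0 + 2 + 2 + 4 + 1 + 0 + 0 + 0 = 39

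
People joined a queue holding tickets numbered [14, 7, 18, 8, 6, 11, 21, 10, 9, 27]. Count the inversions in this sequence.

18 inversions

Element-by-element contributions:
14 → 7, 8, 6, 11, 10, 9 → 6
7 → 6 → 1
18 → 8, 6, 11, 10, 9 → 5
8 → 6 → 1
6 → none → 0
11 → 10, 9 → 2
21 → 10, 9 → 2
10 → 9 → 1
9 → none → 0
27 → none → 0
Sum: 6 + 1 + 5 + 1 + 0 + 2 + 2 + 1 + 0 + 0 = 18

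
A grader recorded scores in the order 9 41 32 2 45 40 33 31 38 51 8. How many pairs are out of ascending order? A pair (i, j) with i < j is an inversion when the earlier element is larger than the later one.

26 out-of-order pairs

For each element, count later entries that are smaller:
9 → 2, 8 → 2
41 → 32, 2, 40, 33, 31, 38, 8 → 7
32 → 2, 31, 8 → 3
2 → none → 0
45 → 40, 33, 31, 38, 8 → 5
40 → 33, 31, 38, 8 → 4
33 → 31, 8 → 2
31 → 8 → 1
38 → 8 → 1
51 → 8 → 1
8 → none → 0
Sum: 2 + 7 + 3 + 0 + 5 + 4 + 2 + 1 + 1 + 1 + 0 = 26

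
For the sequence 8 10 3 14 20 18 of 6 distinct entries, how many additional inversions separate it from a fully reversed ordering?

12 inversions short

Maximum inversions for 6 distinct elements is C(6, 2) = 6·5/2 = 15.
Current inversions — for each element, count later smaller elements:
8: 1
10: 1
3: 0
14: 0
20: 1
18: 0
Current total: 1 + 1 + 0 + 0 + 1 + 0 = 3
Shortfall: 15 − 3 = 12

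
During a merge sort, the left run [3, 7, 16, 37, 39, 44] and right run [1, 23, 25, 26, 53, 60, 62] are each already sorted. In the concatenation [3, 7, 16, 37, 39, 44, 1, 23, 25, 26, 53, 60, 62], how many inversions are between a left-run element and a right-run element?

15 cross-inversions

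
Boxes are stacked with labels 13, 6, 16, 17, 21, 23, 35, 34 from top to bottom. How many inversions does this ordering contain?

Sweep left to right; for each value list the smaller values that follow it:
13 → 6 → 1
6 → none → 0
16 → none → 0
17 → none → 0
21 → none → 0
23 → none → 0
35 → 34 → 1
34 → none → 0
Sum: 1 + 0 + 0 + 0 + 0 + 0 + 1 + 0 = 2

2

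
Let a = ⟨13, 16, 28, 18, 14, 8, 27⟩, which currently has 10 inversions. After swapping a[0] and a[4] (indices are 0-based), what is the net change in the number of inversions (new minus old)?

Positions 0 and 4 hold 13 and 14; after swapping, the array is [14, 16, 28, 18, 13, 8, 27].
Element-by-element contributions:
14 → 13, 8 → 2
16 → 13, 8 → 2
28 → 18, 13, 8, 27 → 4
18 → 13, 8 → 2
13 → 8 → 1
8 → none → 0
27 → none → 0
Sum: 2 + 2 + 4 + 2 + 1 + 0 + 0 = 11
Change: 11 − 10 = +1

+1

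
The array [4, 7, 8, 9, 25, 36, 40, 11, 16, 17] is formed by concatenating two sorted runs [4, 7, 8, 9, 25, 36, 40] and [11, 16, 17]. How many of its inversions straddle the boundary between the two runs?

9 split inversions

Take each right-half value and tally the left-half values above it:
r = 11: 25, 36, 40 → 3
r = 16: 25, 36, 40 → 3
r = 17: 25, 36, 40 → 3
Cross-inversions: 3 + 3 + 3 = 9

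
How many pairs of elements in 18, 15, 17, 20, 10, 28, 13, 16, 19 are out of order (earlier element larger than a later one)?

Count, for each position, how many later elements it exceeds:
18 → 15, 17, 10, 13, 16 → 5
15 → 10, 13 → 2
17 → 10, 13, 16 → 3
20 → 10, 13, 16, 19 → 4
10 → none → 0
28 → 13, 16, 19 → 3
13 → none → 0
16 → none → 0
19 → none → 0
Sum: 5 + 2 + 3 + 4 + 0 + 3 + 0 + 0 + 0 = 17

17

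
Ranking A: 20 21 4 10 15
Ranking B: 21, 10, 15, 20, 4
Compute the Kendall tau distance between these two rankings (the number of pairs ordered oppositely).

Assign each item its position (1..5) in the first ordering, then rewrite the second ordering as that position sequence:
positions: 20→1, 21→2, 4→3, 10→4, 15→5
second ordering as positions: [2, 4, 5, 1, 3]
Discordant pairs = inversions in this position sequence.
2: 1 → 1
4: 1, 3 → 2
5: 1, 3 → 2
1: 0
3: 0
Total: 1 + 2 + 2 + 0 + 0 = 5

Discordant pairs: 5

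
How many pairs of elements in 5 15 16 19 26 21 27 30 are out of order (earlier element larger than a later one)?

1 inversion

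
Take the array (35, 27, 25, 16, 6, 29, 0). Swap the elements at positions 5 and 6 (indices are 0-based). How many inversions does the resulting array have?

Positions 5 and 6 hold 29 and 0; after swapping, the array is [35, 27, 25, 16, 6, 0, 29].
Count, for each position, how many later elements it exceeds:
35: 6
27: 4
25: 3
16: 2
6: 1
0: 0
29: 0
Sum: 6 + 4 + 3 + 2 + 1 + 0 + 0 = 16

Inversions: 16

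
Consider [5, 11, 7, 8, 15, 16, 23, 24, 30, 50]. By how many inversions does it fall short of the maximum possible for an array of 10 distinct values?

43

Maximum inversions for 10 distinct elements is C(10, 2) = 10·9/2 = 45.
Current inversions — for each element, count later smaller elements:
5: 0
11: 2
7: 0
8: 0
15: 0
16: 0
23: 0
24: 0
30: 0
50: 0
Current total: 0 + 2 + 0 + 0 + 0 + 0 + 0 + 0 + 0 + 0 = 2
Shortfall: 45 − 2 = 43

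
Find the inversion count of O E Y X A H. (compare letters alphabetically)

9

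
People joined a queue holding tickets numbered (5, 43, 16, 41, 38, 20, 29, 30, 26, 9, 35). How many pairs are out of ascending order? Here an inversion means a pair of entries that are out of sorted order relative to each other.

29

Sweep left to right; for each value list the smaller values that follow it:
5 → none → 0
43 → 16, 41, 38, 20, 29, 30, 26, 9, 35 → 9
16 → 9 → 1
41 → 38, 20, 29, 30, 26, 9, 35 → 7
38 → 20, 29, 30, 26, 9, 35 → 6
20 → 9 → 1
29 → 26, 9 → 2
30 → 26, 9 → 2
26 → 9 → 1
9 → none → 0
35 → none → 0
Sum: 0 + 9 + 1 + 7 + 6 + 1 + 2 + 2 + 1 + 0 + 0 = 29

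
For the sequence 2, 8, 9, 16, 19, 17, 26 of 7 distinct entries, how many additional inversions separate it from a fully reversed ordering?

Maximum inversions for 7 distinct elements is C(7, 2) = 7·6/2 = 21.
Current inversions — for each element, count later smaller elements:
2: 0
8: 0
9: 0
16: 0
19: 1
17: 0
26: 0
Current total: 0 + 0 + 0 + 0 + 1 + 0 + 0 = 1
Shortfall: 21 − 1 = 20

20 inversions short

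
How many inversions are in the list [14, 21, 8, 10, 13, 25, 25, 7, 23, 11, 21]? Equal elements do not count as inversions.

24

Sweep left to right; for each value list the smaller values that follow it:
14: 5
21: 5
8: 1
10: 1
13: 2
25: 4
25: 4
7: 0
23: 2
11: 0
21: 0
Sum: 5 + 5 + 1 + 1 + 2 + 4 + 4 + 0 + 2 + 0 + 0 = 24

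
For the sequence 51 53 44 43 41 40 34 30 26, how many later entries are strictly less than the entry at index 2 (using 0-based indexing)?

6

The element at index 2 is 44.
Elements after it: 43, 41, 40, 34, 30, 26
Those smaller than 44: 43, 41, 40, 34, 30, 26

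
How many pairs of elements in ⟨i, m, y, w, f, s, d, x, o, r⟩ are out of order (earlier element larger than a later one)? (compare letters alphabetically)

22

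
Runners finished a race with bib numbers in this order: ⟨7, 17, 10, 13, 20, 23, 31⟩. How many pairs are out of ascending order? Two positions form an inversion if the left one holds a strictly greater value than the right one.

Inversions: 2

Listing every pair i<j with a[i]>a[j] (using 0-based positions):
(1,2): 17 > 10
(1,3): 17 > 13
That's 2 pairs.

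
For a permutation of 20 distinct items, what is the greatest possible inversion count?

190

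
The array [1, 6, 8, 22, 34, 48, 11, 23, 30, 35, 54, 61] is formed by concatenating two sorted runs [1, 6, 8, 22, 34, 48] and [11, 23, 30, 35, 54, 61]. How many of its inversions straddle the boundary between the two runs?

8 cross-inversions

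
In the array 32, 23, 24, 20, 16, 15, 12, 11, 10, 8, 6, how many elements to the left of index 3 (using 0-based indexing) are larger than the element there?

3

The element at index 3 is 20.
Elements before it: 32, 23, 24
Those larger than 20: 32, 23, 24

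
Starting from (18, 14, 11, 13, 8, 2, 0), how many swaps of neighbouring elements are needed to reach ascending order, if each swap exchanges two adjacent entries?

The minimum number of adjacent swaps to sort an array equals its inversion count, since every such swap removes exactly one inversion.
Count inversions — for each element, later elements that are smaller:
18: 14, 11, 13, 8, 2, 0 → 6
14: 11, 13, 8, 2, 0 → 5
11: 8, 2, 0 → 3
13: 8, 2, 0 → 3
8: 2, 0 → 2
2: 0 → 1
0: none → 0
Total inversions: 6 + 5 + 3 + 3 + 2 + 1 + 0 = 20

Swaps: 20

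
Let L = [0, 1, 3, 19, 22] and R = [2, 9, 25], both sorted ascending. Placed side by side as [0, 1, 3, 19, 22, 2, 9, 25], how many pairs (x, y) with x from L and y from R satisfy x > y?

For each element r of the right run, count left-run elements greater than r:
r = 2: 3, 19, 22 → 3
r = 9: 19, 22 → 2
r = 25: none → 0
Cross-inversions: 3 + 2 + 0 = 5

5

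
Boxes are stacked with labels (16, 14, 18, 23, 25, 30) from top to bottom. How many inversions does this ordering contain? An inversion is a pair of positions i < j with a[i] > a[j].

1

Inversion pairs (indices are 1-based):
(1,2): 16 > 14
That's 1 pair.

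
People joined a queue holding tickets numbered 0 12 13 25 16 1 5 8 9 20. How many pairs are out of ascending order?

18 inversions

Sweep left to right; for each value list the smaller values that follow it:
0 → none → 0
12 → 1, 5, 8, 9 → 4
13 → 1, 5, 8, 9 → 4
25 → 16, 1, 5, 8, 9, 20 → 6
16 → 1, 5, 8, 9 → 4
1 → none → 0
5 → none → 0
8 → none → 0
9 → none → 0
20 → none → 0
Sum: 0 + 4 + 4 + 6 + 4 + 0 + 0 + 0 + 0 + 0 = 18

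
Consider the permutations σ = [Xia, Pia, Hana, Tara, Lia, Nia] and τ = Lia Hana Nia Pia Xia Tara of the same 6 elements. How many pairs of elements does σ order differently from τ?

Assign each item its position (1..6) in the first ordering, then rewrite the second ordering as that position sequence:
positions: Xia→1, Pia→2, Hana→3, Tara→4, Lia→5, Nia→6
second ordering as positions: [5, 3, 6, 2, 1, 4]
Discordant pairs = inversions in this position sequence.
5: 3, 2, 1, 4 → 4
3: 2, 1 → 2
6: 2, 1, 4 → 3
2: 1 → 1
1: 0
4: 0
Total: 4 + 2 + 3 + 1 + 0 + 0 = 10

10 discordant pairs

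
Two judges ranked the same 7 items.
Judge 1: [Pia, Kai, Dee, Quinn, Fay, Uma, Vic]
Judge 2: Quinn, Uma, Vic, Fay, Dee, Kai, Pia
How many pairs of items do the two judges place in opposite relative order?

Assign each item its position (1..7) in the first ordering, then rewrite the second ordering as that position sequence:
positions: Pia→1, Kai→2, Dee→3, Quinn→4, Fay→5, Uma→6, Vic→7
second ordering as positions: [4, 6, 7, 5, 3, 2, 1]
Discordant pairs = inversions in this position sequence.
4: 3, 2, 1 → 3
6: 5, 3, 2, 1 → 4
7: 5, 3, 2, 1 → 4
5: 3, 2, 1 → 3
3: 2, 1 → 2
2: 1 → 1
1: 0
Total: 3 + 4 + 4 + 3 + 2 + 1 + 0 = 17

17 discordant pairs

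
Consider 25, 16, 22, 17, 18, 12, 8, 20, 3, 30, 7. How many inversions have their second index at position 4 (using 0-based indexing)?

2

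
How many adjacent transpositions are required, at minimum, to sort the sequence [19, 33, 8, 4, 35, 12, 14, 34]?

12

Each adjacent swap fixes exactly one inversion, so the minimum swap count equals the number of inversions.
Count inversions — for each element, later elements that are smaller:
19: 8, 4, 12, 14 → 4
33: 8, 4, 12, 14 → 4
8: 4 → 1
4: none → 0
35: 12, 14, 34 → 3
12: none → 0
14: none → 0
34: none → 0
Total inversions: 4 + 4 + 1 + 0 + 3 + 0 + 0 + 0 = 12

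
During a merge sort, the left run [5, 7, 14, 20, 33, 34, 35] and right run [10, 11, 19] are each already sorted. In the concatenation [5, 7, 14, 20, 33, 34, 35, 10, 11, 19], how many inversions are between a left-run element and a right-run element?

Count, for every r in R, how many entries of L exceed r:
r = 10: 14, 20, 33, 34, 35 → 5
r = 11: 14, 20, 33, 34, 35 → 5
r = 19: 20, 33, 34, 35 → 4
Cross-inversions: 5 + 5 + 4 = 14

14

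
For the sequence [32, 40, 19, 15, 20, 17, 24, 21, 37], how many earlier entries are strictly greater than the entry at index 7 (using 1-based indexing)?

2 such elements

The element at index 7 is 24.
Elements before it: 32, 40, 19, 15, 20, 17
Those larger than 24: 32, 40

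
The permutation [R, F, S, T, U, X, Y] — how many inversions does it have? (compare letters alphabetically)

1

For each element, count later entries that are smaller:
R: 1
F: 0
S: 0
T: 0
U: 0
X: 0
Y: 0
Sum: 1 + 0 + 0 + 0 + 0 + 0 + 0 = 1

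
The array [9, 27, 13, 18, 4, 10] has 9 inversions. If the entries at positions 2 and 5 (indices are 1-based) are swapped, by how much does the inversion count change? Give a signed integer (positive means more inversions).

-5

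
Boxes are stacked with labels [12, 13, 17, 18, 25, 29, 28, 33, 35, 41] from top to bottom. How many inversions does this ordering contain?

There is 1 out-of-order pair.

Element-by-element contributions:
12: 0
13: 0
17: 0
18: 0
25: 0
29: 1
28: 0
33: 0
35: 0
41: 0
Sum: 0 + 0 + 0 + 0 + 0 + 1 + 0 + 0 + 0 + 0 = 1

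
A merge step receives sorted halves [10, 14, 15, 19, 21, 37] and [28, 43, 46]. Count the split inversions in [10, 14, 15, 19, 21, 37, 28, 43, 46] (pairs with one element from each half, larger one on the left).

1

Take each right-half value and tally the left-half values above it:
r = 28: 37 → 1
r = 43: none → 0
r = 46: none → 0
Cross-inversions: 1 + 0 + 0 = 1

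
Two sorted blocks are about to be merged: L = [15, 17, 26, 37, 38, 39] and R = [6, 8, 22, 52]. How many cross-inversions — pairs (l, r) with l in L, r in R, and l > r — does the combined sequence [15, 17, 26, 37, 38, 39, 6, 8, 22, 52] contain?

16 split inversions

For each element r of the right run, count left-run elements greater than r:
r = 6: 15, 17, 26, 37, 38, 39 → 6
r = 8: 15, 17, 26, 37, 38, 39 → 6
r = 22: 26, 37, 38, 39 → 4
r = 52: none → 0
Cross-inversions: 6 + 6 + 4 + 0 = 16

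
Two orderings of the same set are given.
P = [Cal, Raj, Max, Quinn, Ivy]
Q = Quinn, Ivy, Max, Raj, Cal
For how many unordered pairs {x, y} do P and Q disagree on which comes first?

Assign each item its position (1..5) in the first ordering, then rewrite the second ordering as that position sequence:
positions: Cal→1, Raj→2, Max→3, Quinn→4, Ivy→5
second ordering as positions: [4, 5, 3, 2, 1]
Discordant pairs = inversions in this position sequence.
4: 3, 2, 1 → 3
5: 3, 2, 1 → 3
3: 2, 1 → 2
2: 1 → 1
1: 0
Total: 3 + 3 + 2 + 1 + 0 = 9

9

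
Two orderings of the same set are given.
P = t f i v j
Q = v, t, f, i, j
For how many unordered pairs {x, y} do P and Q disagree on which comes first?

3

Assign each item its position (1..5) in the first ordering, then rewrite the second ordering as that position sequence:
positions: t→1, f→2, i→3, v→4, j→5
second ordering as positions: [4, 1, 2, 3, 5]
Discordant pairs = inversions in this position sequence.
4: 1, 2, 3 → 3
1: 0
2: 0
3: 0
5: 0
Total: 3 + 0 + 0 + 0 + 0 = 3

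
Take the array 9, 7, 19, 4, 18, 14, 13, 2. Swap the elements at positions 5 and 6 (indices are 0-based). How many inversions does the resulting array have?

16 inversions

Positions 5 and 6 hold 14 and 13; after swapping, the array is [9, 7, 19, 4, 18, 13, 14, 2].
Count, for each position, how many later elements it exceeds:
9 → 7, 4, 2 → 3
7 → 4, 2 → 2
19 → 4, 18, 13, 14, 2 → 5
4 → 2 → 1
18 → 13, 14, 2 → 3
13 → 2 → 1
14 → 2 → 1
2 → none → 0
Sum: 3 + 2 + 5 + 1 + 3 + 1 + 1 + 0 = 16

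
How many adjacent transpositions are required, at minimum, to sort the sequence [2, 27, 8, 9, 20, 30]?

The minimum number of adjacent swaps to sort an array equals its inversion count, since every such swap removes exactly one inversion.
Count inversions — for each element, later elements that are smaller:
2: none → 0
27: 8, 9, 20 → 3
8: none → 0
9: none → 0
20: none → 0
30: none → 0
Total inversions: 0 + 3 + 0 + 0 + 0 + 0 = 3

Adjacent swaps: 3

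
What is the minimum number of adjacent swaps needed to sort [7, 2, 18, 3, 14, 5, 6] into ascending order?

10 swaps

Minimum adjacent swaps = number of inversions (each swap of adjacent out-of-order elements removes one inversion and no swap can remove more).
Count inversions — for each element, later elements that are smaller:
7: 2, 3, 5, 6 → 4
2: none → 0
18: 3, 14, 5, 6 → 4
3: none → 0
14: 5, 6 → 2
5: none → 0
6: none → 0
Total inversions: 4 + 0 + 4 + 0 + 2 + 0 + 0 = 10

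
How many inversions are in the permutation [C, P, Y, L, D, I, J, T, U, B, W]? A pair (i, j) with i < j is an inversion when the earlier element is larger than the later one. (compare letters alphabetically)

Count, for each position, how many later elements it exceeds:
C → B → 1
P → L, D, I, J, B → 5
Y → L, D, I, J, T, U, B, W → 8
L → D, I, J, B → 4
D → B → 1
I → B → 1
J → B → 1
T → B → 1
U → B → 1
B → none → 0
W → none → 0
Sum: 1 + 5 + 8 + 4 + 1 + 1 + 1 + 1 + 1 + 0 + 0 = 23

23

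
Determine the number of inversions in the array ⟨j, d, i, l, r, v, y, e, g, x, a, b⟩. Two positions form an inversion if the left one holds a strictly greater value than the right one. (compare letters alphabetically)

35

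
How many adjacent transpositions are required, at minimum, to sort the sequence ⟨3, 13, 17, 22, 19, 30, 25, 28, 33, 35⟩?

The minimum number of adjacent swaps to sort an array equals its inversion count, since every such swap removes exactly one inversion.
Count inversions — for each element, later elements that are smaller:
3: none → 0
13: none → 0
17: none → 0
22: 19 → 1
19: none → 0
30: 25, 28 → 2
25: none → 0
28: none → 0
33: none → 0
35: none → 0
Total inversions: 0 + 0 + 0 + 1 + 0 + 2 + 0 + 0 + 0 + 0 = 3

3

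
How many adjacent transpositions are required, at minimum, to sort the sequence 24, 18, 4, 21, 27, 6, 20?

11 swaps

The minimum number of adjacent swaps to sort an array equals its inversion count, since every such swap removes exactly one inversion.
Count inversions — for each element, later elements that are smaller:
24: 18, 4, 21, 6, 20 → 5
18: 4, 6 → 2
4: none → 0
21: 6, 20 → 2
27: 6, 20 → 2
6: none → 0
20: none → 0
Total inversions: 5 + 2 + 0 + 2 + 2 + 0 + 0 = 11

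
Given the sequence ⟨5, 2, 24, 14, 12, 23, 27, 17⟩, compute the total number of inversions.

Inversions: 8

Sweep left to right; for each value list the smaller values that follow it:
5: 1
2: 0
24: 4
14: 1
12: 0
23: 1
27: 1
17: 0
Sum: 1 + 0 + 4 + 1 + 0 + 1 + 1 + 0 = 8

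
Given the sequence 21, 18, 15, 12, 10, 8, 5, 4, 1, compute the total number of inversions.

There are 36 inversions.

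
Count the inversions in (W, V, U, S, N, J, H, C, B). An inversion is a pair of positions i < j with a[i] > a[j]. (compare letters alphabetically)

Count, for each position, how many later elements it exceeds:
W: 8
V: 7
U: 6
S: 5
N: 4
J: 3
H: 2
C: 1
B: 0
Sum: 8 + 7 + 6 + 5 + 4 + 3 + 2 + 1 + 0 = 36

36 inversions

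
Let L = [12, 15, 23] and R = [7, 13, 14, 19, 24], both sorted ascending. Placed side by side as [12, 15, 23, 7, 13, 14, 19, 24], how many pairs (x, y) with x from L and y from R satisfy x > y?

8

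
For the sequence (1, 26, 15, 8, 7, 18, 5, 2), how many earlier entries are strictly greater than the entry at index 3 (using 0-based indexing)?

2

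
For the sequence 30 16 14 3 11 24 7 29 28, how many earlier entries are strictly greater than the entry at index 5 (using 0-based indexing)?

1 such element

The element at index 5 is 24.
Elements before it: 30, 16, 14, 3, 11
Those larger than 24: 30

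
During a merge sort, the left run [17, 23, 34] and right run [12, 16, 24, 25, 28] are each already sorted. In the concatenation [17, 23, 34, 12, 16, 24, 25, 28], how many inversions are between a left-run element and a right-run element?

There are 9 split inversions.

For each element r of the right run, count left-run elements greater than r:
r = 12: 17, 23, 34 → 3
r = 16: 17, 23, 34 → 3
r = 24: 34 → 1
r = 25: 34 → 1
r = 28: 34 → 1
Cross-inversions: 3 + 3 + 1 + 1 + 1 = 9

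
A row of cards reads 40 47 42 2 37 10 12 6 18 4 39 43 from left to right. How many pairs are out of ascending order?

37

Sweep left to right; for each value list the smaller values that follow it:
40: 8
47: 10
42: 8
2: 0
37: 5
10: 2
12: 2
6: 1
18: 1
4: 0
39: 0
43: 0
Sum: 8 + 10 + 8 + 0 + 5 + 2 + 2 + 1 + 1 + 0 + 0 + 0 = 37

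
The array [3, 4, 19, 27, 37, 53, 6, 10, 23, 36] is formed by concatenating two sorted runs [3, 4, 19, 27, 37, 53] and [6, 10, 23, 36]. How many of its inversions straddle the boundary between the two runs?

Take each right-half value and tally the left-half values above it:
r = 6: 19, 27, 37, 53 → 4
r = 10: 19, 27, 37, 53 → 4
r = 23: 27, 37, 53 → 3
r = 36: 37, 53 → 2
Cross-inversions: 4 + 4 + 3 + 2 = 13

13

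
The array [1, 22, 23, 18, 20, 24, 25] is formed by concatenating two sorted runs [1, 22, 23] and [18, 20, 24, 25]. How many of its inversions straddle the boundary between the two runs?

4

Count, for every r in R, how many entries of L exceed r:
r = 18: 22, 23 → 2
r = 20: 22, 23 → 2
r = 24: none → 0
r = 25: none → 0
Cross-inversions: 2 + 2 + 0 + 0 = 4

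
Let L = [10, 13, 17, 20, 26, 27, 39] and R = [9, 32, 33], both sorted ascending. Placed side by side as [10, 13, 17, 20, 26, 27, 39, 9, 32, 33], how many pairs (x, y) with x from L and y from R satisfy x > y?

For each element r of the right run, count left-run elements greater than r:
r = 9: 10, 13, 17, 20, 26, 27, 39 → 7
r = 32: 39 → 1
r = 33: 39 → 1
Cross-inversions: 7 + 1 + 1 = 9

9 split inversions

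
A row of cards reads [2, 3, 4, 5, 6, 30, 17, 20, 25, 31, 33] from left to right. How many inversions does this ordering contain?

Inversions: 3

For each element, count later entries that are smaller:
2: 0
3: 0
4: 0
5: 0
6: 0
30: 3
17: 0
20: 0
25: 0
31: 0
33: 0
Sum: 0 + 0 + 0 + 0 + 0 + 3 + 0 + 0 + 0 + 0 + 0 = 3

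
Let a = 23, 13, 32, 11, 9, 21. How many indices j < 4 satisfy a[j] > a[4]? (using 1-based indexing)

The element at index 4 is 11.
Elements before it: 23, 13, 32
Those larger than 11: 23, 13, 32

3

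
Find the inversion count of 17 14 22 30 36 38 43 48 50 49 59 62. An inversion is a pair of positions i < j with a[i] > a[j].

2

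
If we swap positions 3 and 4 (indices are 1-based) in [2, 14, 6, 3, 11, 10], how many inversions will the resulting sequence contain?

5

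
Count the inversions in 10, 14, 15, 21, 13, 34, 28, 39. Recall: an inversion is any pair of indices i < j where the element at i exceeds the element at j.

Count, for each position, how many later elements it exceeds:
10 → none → 0
14 → 13 → 1
15 → 13 → 1
21 → 13 → 1
13 → none → 0
34 → 28 → 1
28 → none → 0
39 → none → 0
Sum: 0 + 1 + 1 + 1 + 0 + 1 + 0 + 0 = 4

4 inversions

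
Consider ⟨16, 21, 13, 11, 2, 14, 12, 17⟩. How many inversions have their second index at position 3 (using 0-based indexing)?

3

The element at index 3 is 11.
Elements before it: 16, 21, 13
Those larger than 11: 16, 21, 13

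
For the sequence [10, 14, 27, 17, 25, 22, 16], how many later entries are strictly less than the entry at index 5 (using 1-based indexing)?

The element at index 5 is 25.
Elements after it: 22, 16
Those smaller than 25: 22, 16

2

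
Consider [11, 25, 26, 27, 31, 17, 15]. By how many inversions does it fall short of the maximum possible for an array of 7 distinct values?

12 inversions short

Maximum inversions for 7 distinct elements is C(7, 2) = 7·6/2 = 21.
Current inversions — for each element, count later smaller elements:
11: 0
25: 2
26: 2
27: 2
31: 2
17: 1
15: 0
Current total: 0 + 2 + 2 + 2 + 2 + 1 + 0 = 9
Shortfall: 21 − 9 = 12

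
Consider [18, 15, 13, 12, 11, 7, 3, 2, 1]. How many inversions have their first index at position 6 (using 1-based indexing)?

3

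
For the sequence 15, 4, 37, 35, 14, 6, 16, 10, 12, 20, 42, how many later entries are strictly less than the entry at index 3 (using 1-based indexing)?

7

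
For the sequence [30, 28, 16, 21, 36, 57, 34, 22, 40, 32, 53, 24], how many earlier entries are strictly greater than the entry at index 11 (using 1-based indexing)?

The element at index 11 is 53.
Elements before it: 30, 28, 16, 21, 36, 57, 34, 22, 40, 32
Those larger than 53: 57

1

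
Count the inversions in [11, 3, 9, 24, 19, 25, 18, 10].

11 out-of-order pairs

Sweep left to right; for each value list the smaller values that follow it:
11 → 3, 9, 10 → 3
3 → none → 0
9 → none → 0
24 → 19, 18, 10 → 3
19 → 18, 10 → 2
25 → 18, 10 → 2
18 → 10 → 1
10 → none → 0
Sum: 3 + 0 + 0 + 3 + 2 + 2 + 1 + 0 = 11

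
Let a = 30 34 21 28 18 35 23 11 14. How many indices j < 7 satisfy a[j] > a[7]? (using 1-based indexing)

4

The element at index 7 is 23.
Elements before it: 30, 34, 21, 28, 18, 35
Those larger than 23: 30, 34, 28, 35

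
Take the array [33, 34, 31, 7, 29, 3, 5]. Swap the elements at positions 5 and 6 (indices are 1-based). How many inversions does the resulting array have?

17

Positions 5 and 6 hold 29 and 3; after swapping, the array is [33, 34, 31, 7, 3, 29, 5].
Element-by-element contributions:
33: 5
34: 5
31: 4
7: 2
3: 0
29: 1
5: 0
Sum: 5 + 5 + 4 + 2 + 0 + 1 + 0 = 17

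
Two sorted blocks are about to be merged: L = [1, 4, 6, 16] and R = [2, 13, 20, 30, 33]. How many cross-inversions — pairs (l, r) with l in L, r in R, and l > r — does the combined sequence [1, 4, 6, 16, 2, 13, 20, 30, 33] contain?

4 cross-inversions

Take each right-half value and tally the left-half values above it:
r = 2: 4, 6, 16 → 3
r = 13: 16 → 1
r = 20: none → 0
r = 30: none → 0
r = 33: none → 0
Cross-inversions: 3 + 1 + 0 + 0 + 0 = 4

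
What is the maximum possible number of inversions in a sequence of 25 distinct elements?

Inversions: 300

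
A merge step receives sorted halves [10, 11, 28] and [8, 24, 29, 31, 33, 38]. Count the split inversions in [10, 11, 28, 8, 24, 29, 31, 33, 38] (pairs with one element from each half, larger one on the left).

Take each right-half value and tally the left-half values above it:
r = 8: 10, 11, 28 → 3
r = 24: 28 → 1
r = 29: none → 0
r = 31: none → 0
r = 33: none → 0
r = 38: none → 0
Cross-inversions: 3 + 1 + 0 + 0 + 0 + 0 = 4

Cross-inversions: 4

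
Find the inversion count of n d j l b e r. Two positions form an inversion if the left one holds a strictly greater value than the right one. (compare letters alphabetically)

10

Listing every pair i<j with a[i]>a[j] (using 1-based positions):
(1,2): n > d
(1,3): n > j
(1,4): n > l
(1,5): n > b
(1,6): n > e
(2,5): d > b
(3,5): j > b
(3,6): j > e
(4,5): l > b
(4,6): l > e
That's 10 pairs.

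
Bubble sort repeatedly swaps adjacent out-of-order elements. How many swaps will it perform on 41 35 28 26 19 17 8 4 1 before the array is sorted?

Each adjacent swap fixes exactly one inversion, so the minimum swap count equals the number of inversions.
Count inversions — for each element, later elements that are smaller:
41: 35, 28, 26, 19, 17, 8, 4, 1 → 8
35: 28, 26, 19, 17, 8, 4, 1 → 7
28: 26, 19, 17, 8, 4, 1 → 6
26: 19, 17, 8, 4, 1 → 5
19: 17, 8, 4, 1 → 4
17: 8, 4, 1 → 3
8: 4, 1 → 2
4: 1 → 1
1: none → 0
Total inversions: 8 + 7 + 6 + 5 + 4 + 3 + 2 + 1 + 0 = 36

There are 36 swaps.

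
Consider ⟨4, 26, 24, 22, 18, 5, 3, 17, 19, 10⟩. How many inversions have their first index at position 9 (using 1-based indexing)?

1 such element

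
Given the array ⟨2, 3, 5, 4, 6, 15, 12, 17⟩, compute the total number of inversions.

Sweep left to right; for each value list the smaller values that follow it:
2 → none → 0
3 → none → 0
5 → 4 → 1
4 → none → 0
6 → none → 0
15 → 12 → 1
12 → none → 0
17 → none → 0
Sum: 0 + 0 + 1 + 0 + 0 + 1 + 0 + 0 = 2

2 out-of-order pairs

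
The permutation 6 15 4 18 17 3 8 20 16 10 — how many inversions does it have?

For each element, count later entries that are smaller:
6 → 4, 3 → 2
15 → 4, 3, 8, 10 → 4
4 → 3 → 1
18 → 17, 3, 8, 16, 10 → 5
17 → 3, 8, 16, 10 → 4
3 → none → 0
8 → none → 0
20 → 16, 10 → 2
16 → 10 → 1
10 → none → 0
Sum: 2 + 4 + 1 + 5 + 4 + 0 + 0 + 2 + 1 + 0 = 19

19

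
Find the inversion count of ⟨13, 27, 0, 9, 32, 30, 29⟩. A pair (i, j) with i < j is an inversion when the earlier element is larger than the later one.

Listing every pair i<j with a[i]>a[j] (using 0-based positions):
(0,2): 13 > 0
(0,3): 13 > 9
(1,2): 27 > 0
(1,3): 27 > 9
(4,5): 32 > 30
(4,6): 32 > 29
(5,6): 30 > 29
That's 7 pairs.

7 out-of-order pairs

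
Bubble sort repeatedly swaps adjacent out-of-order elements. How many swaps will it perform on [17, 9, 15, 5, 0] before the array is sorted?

There are 9 adjacent swaps.

Each adjacent swap fixes exactly one inversion, so the minimum swap count equals the number of inversions.
Count inversions — for each element, later elements that are smaller:
17: 9, 15, 5, 0 → 4
9: 5, 0 → 2
15: 5, 0 → 2
5: 0 → 1
0: none → 0
Total inversions: 4 + 2 + 2 + 1 + 0 = 9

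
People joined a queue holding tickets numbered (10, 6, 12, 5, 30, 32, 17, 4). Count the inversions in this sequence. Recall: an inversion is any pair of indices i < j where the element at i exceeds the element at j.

13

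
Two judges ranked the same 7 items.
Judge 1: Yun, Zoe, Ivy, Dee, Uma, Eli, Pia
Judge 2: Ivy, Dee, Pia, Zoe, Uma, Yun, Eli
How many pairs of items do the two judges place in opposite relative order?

10 discordant pairs

Assign each item its position (1..7) in the first ordering, then rewrite the second ordering as that position sequence:
positions: Yun→1, Zoe→2, Ivy→3, Dee→4, Uma→5, Eli→6, Pia→7
second ordering as positions: [3, 4, 7, 2, 5, 1, 6]
Discordant pairs = inversions in this position sequence.
3: 2, 1 → 2
4: 2, 1 → 2
7: 2, 5, 1, 6 → 4
2: 1 → 1
5: 1 → 1
1: 0
6: 0
Total: 2 + 2 + 4 + 1 + 1 + 0 + 0 = 10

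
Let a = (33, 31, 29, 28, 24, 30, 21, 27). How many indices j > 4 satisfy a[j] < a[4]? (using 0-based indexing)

The element at index 4 is 24.
Elements after it: 30, 21, 27
Those smaller than 24: 21

1 such element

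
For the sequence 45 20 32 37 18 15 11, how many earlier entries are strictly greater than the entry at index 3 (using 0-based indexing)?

The element at index 3 is 37.
Elements before it: 45, 20, 32
Those larger than 37: 45

1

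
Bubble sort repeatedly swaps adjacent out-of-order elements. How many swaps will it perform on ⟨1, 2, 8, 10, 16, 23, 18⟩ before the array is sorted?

1 adjacent swap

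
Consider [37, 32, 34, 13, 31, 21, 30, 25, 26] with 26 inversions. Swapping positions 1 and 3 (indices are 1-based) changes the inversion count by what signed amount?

-1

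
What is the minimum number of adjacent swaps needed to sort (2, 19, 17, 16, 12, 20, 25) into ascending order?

The minimum number of adjacent swaps to sort an array equals its inversion count, since every such swap removes exactly one inversion.
Count inversions — for each element, later elements that are smaller:
2: none → 0
19: 17, 16, 12 → 3
17: 16, 12 → 2
16: 12 → 1
12: none → 0
20: none → 0
25: none → 0
Total inversions: 0 + 3 + 2 + 1 + 0 + 0 + 0 = 6

Adjacent swaps: 6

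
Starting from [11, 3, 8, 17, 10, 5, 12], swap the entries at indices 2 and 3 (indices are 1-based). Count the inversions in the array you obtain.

Inversions: 10

Positions 2 and 3 hold 3 and 8; after swapping, the array is [11, 8, 3, 17, 10, 5, 12].
Element-by-element contributions:
11 → 8, 3, 10, 5 → 4
8 → 3, 5 → 2
3 → none → 0
17 → 10, 5, 12 → 3
10 → 5 → 1
5 → none → 0
12 → none → 0
Sum: 4 + 2 + 0 + 3 + 1 + 0 + 0 = 10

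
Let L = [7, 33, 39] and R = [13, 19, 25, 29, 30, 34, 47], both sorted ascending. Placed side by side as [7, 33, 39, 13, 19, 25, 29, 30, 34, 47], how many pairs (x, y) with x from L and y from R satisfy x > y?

Split inversions: 11

Count, for every r in R, how many entries of L exceed r:
r = 13: 33, 39 → 2
r = 19: 33, 39 → 2
r = 25: 33, 39 → 2
r = 29: 33, 39 → 2
r = 30: 33, 39 → 2
r = 34: 39 → 1
r = 47: none → 0
Cross-inversions: 2 + 2 + 2 + 2 + 2 + 1 + 0 = 11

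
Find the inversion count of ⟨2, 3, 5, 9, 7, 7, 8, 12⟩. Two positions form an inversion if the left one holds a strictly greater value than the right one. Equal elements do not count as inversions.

For each element, count later entries that are smaller:
2 → none → 0
3 → none → 0
5 → none → 0
9 → 7, 7, 8 → 3
7 → none → 0
7 → none → 0
8 → none → 0
12 → none → 0
Sum: 0 + 0 + 0 + 3 + 0 + 0 + 0 + 0 = 3

There are 3 inversions.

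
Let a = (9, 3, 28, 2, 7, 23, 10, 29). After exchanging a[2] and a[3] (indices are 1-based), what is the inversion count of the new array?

10 inversions

Positions 2 and 3 hold 3 and 28; after swapping, the array is [9, 28, 3, 2, 7, 23, 10, 29].
Element-by-element contributions:
9: 3
28: 5
3: 1
2: 0
7: 0
23: 1
10: 0
29: 0
Sum: 3 + 5 + 1 + 0 + 0 + 1 + 0 + 0 = 10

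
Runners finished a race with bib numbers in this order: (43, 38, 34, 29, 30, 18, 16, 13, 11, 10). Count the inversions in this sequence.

44

Count, for each position, how many later elements it exceeds:
43 → 38, 34, 29, 30, 18, 16, 13, 11, 10 → 9
38 → 34, 29, 30, 18, 16, 13, 11, 10 → 8
34 → 29, 30, 18, 16, 13, 11, 10 → 7
29 → 18, 16, 13, 11, 10 → 5
30 → 18, 16, 13, 11, 10 → 5
18 → 16, 13, 11, 10 → 4
16 → 13, 11, 10 → 3
13 → 11, 10 → 2
11 → 10 → 1
10 → none → 0
Sum: 9 + 8 + 7 + 5 + 5 + 4 + 3 + 2 + 1 + 0 = 44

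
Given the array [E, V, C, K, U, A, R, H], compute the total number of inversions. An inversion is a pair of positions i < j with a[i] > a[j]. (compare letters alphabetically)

15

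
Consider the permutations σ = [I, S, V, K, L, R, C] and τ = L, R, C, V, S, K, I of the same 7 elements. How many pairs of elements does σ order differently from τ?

16 discordant pairs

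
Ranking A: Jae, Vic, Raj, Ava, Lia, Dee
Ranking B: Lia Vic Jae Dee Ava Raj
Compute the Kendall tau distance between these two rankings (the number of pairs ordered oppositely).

8 discordant pairs

Assign each item its position (1..6) in the first ordering, then rewrite the second ordering as that position sequence:
positions: Jae→1, Vic→2, Raj→3, Ava→4, Lia→5, Dee→6
second ordering as positions: [5, 2, 1, 6, 4, 3]
Discordant pairs = inversions in this position sequence.
5: 2, 1, 4, 3 → 4
2: 1 → 1
1: 0
6: 4, 3 → 2
4: 3 → 1
3: 0
Total: 4 + 1 + 0 + 2 + 1 + 0 = 8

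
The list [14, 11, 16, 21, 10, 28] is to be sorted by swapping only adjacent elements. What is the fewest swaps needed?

5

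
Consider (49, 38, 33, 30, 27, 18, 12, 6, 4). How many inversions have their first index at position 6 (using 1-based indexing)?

3

The element at index 6 is 18.
Elements after it: 12, 6, 4
Those smaller than 18: 12, 6, 4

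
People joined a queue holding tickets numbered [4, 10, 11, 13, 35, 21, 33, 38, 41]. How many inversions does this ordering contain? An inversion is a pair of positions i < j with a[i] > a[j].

Inversions: 2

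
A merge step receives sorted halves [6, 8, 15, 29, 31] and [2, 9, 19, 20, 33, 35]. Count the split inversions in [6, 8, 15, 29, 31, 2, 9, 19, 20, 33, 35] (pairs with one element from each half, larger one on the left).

Take each right-half value and tally the left-half values above it:
r = 2: 6, 8, 15, 29, 31 → 5
r = 9: 15, 29, 31 → 3
r = 19: 29, 31 → 2
r = 20: 29, 31 → 2
r = 33: none → 0
r = 35: none → 0
Cross-inversions: 5 + 3 + 2 + 2 + 0 + 0 = 12

12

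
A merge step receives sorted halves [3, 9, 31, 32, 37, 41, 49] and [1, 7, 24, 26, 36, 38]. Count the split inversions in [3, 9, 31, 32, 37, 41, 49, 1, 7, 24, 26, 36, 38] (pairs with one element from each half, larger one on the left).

28

Count, for every r in R, how many entries of L exceed r:
r = 1: 3, 9, 31, 32, 37, 41, 49 → 7
r = 7: 9, 31, 32, 37, 41, 49 → 6
r = 24: 31, 32, 37, 41, 49 → 5
r = 26: 31, 32, 37, 41, 49 → 5
r = 36: 37, 41, 49 → 3
r = 38: 41, 49 → 2
Cross-inversions: 7 + 6 + 5 + 5 + 3 + 2 = 28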